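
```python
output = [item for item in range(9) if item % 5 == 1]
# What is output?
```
Trace:
  item=0
  item=1
  item=2
  item=3
  item=4
  item=5
  item=6
  item=7
  item=8
  output=[1, 6]

Final answer: [1, 6]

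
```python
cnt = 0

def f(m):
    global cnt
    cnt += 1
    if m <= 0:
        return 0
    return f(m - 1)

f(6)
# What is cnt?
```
Call trace:
f(m=6)
  f(m=5)
    f(m=4)
      f(m=3)
        f(m=2)
          f(m=1)
            f(m=0)
            -> return 0
          -> return 0
        -> return 0
      -> return 0
    -> return 0
  -> return 0
-> return 0

cnt is incremented once per call. f is entered once for each m = 6, 5, 4, 3, 2, 1, 0 (the m <= 0 call returns without recursing), i.e. 6 + 1 calls.
cnt = 7

Final answer: 7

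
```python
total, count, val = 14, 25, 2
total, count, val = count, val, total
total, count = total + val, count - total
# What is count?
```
Trace:
  total=14, count=25, val=2
  total=25, count=2, val=14
  total=39, count=-23, val=14

Final answer: -23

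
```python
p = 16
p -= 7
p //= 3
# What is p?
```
Trace:
  p=16
  p=9
  p=3

Final answer: 3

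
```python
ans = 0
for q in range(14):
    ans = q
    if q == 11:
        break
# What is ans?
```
Trace:
  ans=0
  ans=0, q=0
  ans=1, q=1
  ans=2, q=2
  ans=3, q=3
  ans=4, q=4
  ans=5, q=5
  ans=6, q=6
  ans=7, q=7
  ans=8, q=8
  ans=9, q=9
  ans=10, q=10
  ans=11, q=11

Final answer: 11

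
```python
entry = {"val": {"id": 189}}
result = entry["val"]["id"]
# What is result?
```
Trace:
  entry={'val': {'id': 189}}
  entry={'val': {'id': 189}}, result=189

Final answer: 189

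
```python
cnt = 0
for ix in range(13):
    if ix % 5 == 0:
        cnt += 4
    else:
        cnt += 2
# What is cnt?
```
Trace:
  cnt=0
  cnt=4, ix=0
  cnt=6, ix=1
  cnt=8, ix=2
  cnt=10, ix=3
  cnt=12, ix=4
  cnt=16, ix=5
  cnt=18, ix=6
  cnt=20, ix=7
  cnt=22, ix=8
  cnt=24, ix=9
  cnt=28, ix=10
  cnt=30, ix=11
  cnt=32, ix=12

Final answer: 32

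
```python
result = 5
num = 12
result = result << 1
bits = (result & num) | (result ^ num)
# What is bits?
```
Trace:
  result=5
  result=5, num=12
  result=10, num=12
  result=10, num=12, bits=14

Final answer: 14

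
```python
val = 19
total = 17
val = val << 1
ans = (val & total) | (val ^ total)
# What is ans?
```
Trace:
  val=19
  val=19, total=17
  val=38, total=17
  val=38, total=17, ans=55

Final answer: 55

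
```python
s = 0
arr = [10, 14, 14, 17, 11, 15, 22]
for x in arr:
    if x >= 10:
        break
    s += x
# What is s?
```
Trace:
  s=0
  s=0, x=10

Final answer: 0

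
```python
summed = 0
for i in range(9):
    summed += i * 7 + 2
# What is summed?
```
Trace:
  summed=0
  summed=2, i=0
  summed=11, i=1
  summed=27, i=2
  summed=50, i=3
  summed=80, i=4
  summed=117, i=5
  summed=161, i=6
  summed=212, i=7
  summed=270, i=8

Final answer: 270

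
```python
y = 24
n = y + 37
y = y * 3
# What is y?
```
Trace:
  y=24
  y=24, n=61
  y=72, n=61

Final answer: 72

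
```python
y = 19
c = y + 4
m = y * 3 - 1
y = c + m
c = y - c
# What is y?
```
Trace:
  y=19
  y=19, c=23
  y=19, c=23, m=56
  y=79, c=23, m=56
  y=79, c=56, m=56

Final answer: 79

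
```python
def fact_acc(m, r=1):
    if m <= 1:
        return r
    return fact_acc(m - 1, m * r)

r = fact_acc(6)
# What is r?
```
Call trace:
fact_acc(m=6, r=1)
  fact_acc(m=5, r=6)
    fact_acc(m=4, r=30)
      fact_acc(m=3, r=120)
        fact_acc(m=2, r=360)
          fact_acc(m=1, r=720)
          -> return 720
        -> return 720
      -> return 720
    -> return 720
  -> return 720
-> return 720

Final answer: 720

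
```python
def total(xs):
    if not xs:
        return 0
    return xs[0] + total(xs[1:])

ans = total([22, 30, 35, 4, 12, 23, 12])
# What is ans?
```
Call trace:
total(xs=[22, 30, 35, 4, 12, 23, 12])
  total(xs=[30, 35, 4, 12, 23, 12])
    total(xs=[35, 4, 12, 23, 12])
      total(xs=[4, 12, 23, 12])
        total(xs=[12, 23, 12])
          total(xs=[23, 12])
            total(xs=[12])
              total(xs=[])
              -> return 0
            -> return 12
          -> return 35
        -> return 47
      -> return 51
    -> return 86
  -> return 116
-> return 138

Final answer: 138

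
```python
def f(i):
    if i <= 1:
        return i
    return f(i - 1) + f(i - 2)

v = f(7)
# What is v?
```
Call trace (a repeated sub-call is expanded the first time; later identical calls just restate its return value):
f(i=7)
  f(i=6)
    f(i=5)
      f(i=4)
        f(i=3)
          f(i=2)
            f(i=1)
            -> return 1
            f(i=0)
            -> return 0
          -> return 1
          f(i=1)
          -> return 1
        -> return 2
        f(i=2) -> return 1  (same call as traced above)
      -> return 3
      f(i=3) -> return 2  (same call as traced above)
    -> return 5
    f(i=4) -> return 3  (same call as traced above)
  -> return 8
  f(i=5) -> return 5  (same call as traced above)
-> return 13

Final answer: 13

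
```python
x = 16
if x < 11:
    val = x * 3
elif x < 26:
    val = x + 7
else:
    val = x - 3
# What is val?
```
Trace:
  x=16
  x=16, val=23

Final answer: 23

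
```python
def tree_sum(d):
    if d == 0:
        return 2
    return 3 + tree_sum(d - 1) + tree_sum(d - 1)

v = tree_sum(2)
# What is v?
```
Call trace (a repeated sub-call is expanded the first time; later identical calls just restate its return value):
tree_sum(d=2)
  tree_sum(d=1)
    tree_sum(d=0)
    -> return 2
    tree_sum(d=0)
    -> return 2
  -> return 7
  tree_sum(d=1) -> return 7  (same call as traced above)
-> return 17

Final answer: 17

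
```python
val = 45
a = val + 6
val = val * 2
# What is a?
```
Trace:
  val=45
  val=45, a=51
  val=90, a=51

Final answer: 51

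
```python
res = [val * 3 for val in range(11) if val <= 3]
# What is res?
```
Trace:
  val=0
  val=1
  val=2
  val=3
  val=4
  val=5
  val=6
  val=7
  val=8
  val=9
  val=10
  res=[0, 3, 6, 9]

Final answer: [0, 3, 6, 9]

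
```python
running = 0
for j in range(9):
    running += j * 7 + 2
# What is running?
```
Trace:
  running=0
  running=2, j=0
  running=11, j=1
  running=27, j=2
  running=50, j=3
  running=80, j=4
  running=117, j=5
  running=161, j=6
  running=212, j=7
  running=270, j=8

Final answer: 270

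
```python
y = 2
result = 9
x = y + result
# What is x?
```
Trace:
  y=2
  y=2, result=9
  y=2, result=9, x=11

Final answer: 11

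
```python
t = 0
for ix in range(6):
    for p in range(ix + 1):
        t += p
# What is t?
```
Trace:
  t=0
  t=0, ix=0, p=0
  t=0, ix=1, p=0
  t=1, ix=1, p=1
  t=1, ix=2, p=0
  t=2, ix=2, p=1
  t=4, ix=2, p=2
  t=4, ix=3, p=0
  t=5, ix=3, p=1
  t=7, ix=3, p=2
  t=10, ix=3, p=3
  t=10, ix=4, p=0
  t=11, ix=4, p=1
  t=13, ix=4, p=2
  t=16, ix=4, p=3
  t=20, ix=4, p=4
  t=20, ix=5, p=0
  t=21, ix=5, p=1
  t=23, ix=5, p=2
  t=26, ix=5, p=3
  t=30, ix=5, p=4
  t=35, ix=5, p=5

Final answer: 35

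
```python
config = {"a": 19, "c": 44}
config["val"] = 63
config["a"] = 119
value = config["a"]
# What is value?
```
Trace:
  config={'a': 19, 'c': 44}
  config={'a': 19, 'c': 44, 'val': 63}
  config={'a': 119, 'c': 44, 'val': 63}
  config={'a': 119, 'c': 44, 'val': 63}, value=119

Final answer: 119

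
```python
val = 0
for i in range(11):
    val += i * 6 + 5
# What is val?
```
Trace:
  val=0
  val=5, i=0
  val=16, i=1
  val=33, i=2
  val=56, i=3
  val=85, i=4
  val=120, i=5
  val=161, i=6
  val=208, i=7
  val=261, i=8
  val=320, i=9
  val=385, i=10

Final answer: 385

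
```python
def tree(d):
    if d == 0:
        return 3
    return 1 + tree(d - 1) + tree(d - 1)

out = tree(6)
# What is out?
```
Call trace (a repeated sub-call is expanded the first time; later identical calls just restate its return value):
tree(d=6)
  tree(d=5)
    tree(d=4)
      tree(d=3)
        tree(d=2)
          tree(d=1)
            tree(d=0)
            -> return 3
            tree(d=0)
            -> return 3
          -> return 7
          tree(d=1) -> return 7  (same call as traced above)
        -> return 15
        tree(d=2) -> return 15  (same call as traced above)
      -> return 31
      tree(d=3) -> return 31  (same call as traced above)
    -> return 63
    tree(d=4) -> return 63  (same call as traced above)
  -> return 127
  tree(d=5) -> return 127  (same call as traced above)
-> return 255

Final answer: 255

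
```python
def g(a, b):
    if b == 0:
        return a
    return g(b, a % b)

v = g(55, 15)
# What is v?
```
Call trace:
g(a=55, b=15)
  g(a=15, b=10)
    g(a=10, b=5)
      g(a=5, b=0)
      -> return 5
    -> return 5
  -> return 5
-> return 5

Final answer: 5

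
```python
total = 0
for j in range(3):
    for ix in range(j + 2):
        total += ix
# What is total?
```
Trace:
  total=0
  total=0, j=0, ix=0
  total=1, j=0, ix=1
  total=1, j=1, ix=0
  total=2, j=1, ix=1
  total=4, j=1, ix=2
  total=4, j=2, ix=0
  total=5, j=2, ix=1
  total=7, j=2, ix=2
  total=10, j=2, ix=3

Final answer: 10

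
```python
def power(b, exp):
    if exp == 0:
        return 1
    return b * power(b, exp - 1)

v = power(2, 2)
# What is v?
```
Call trace:
power(b=2, exp=2)
  power(b=2, exp=1)
    power(b=2, exp=0)
    -> return 1
  -> return 2
-> return 4

Final answer: 4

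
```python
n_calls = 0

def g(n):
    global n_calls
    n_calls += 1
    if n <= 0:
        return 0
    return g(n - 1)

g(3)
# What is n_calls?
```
Call trace:
g(n=3)
  g(n=2)
    g(n=1)
      g(n=0)
      -> return 0
    -> return 0
  -> return 0
-> return 0

n_calls is incremented once per call. g is entered once for each n = 3, 2, 1, 0 (the n <= 0 call returns without recursing), i.e. 3 + 1 calls.
n_calls = 4

Final answer: 4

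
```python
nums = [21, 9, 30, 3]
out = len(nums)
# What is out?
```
Trace:
  nums=[21, 9, 30, 3]
  nums=[21, 9, 30, 3], out=4

Final answer: 4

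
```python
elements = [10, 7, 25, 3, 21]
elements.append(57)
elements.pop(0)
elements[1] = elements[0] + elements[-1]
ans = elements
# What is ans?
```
Trace:
  elements=[10, 7, 25, 3, 21]
  elements=[10, 7, 25, 3, 21, 57]
  elements=[7, 25, 3, 21, 57]
  elements=[7, 64, 3, 21, 57]
  elements=[7, 64, 3, 21, 57], ans=[7, 64, 3, 21, 57]

Final answer: [7, 64, 3, 21, 57]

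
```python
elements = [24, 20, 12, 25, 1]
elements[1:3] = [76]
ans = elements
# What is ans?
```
Trace:
  elements=[24, 20, 12, 25, 1]
  elements=[24, 76, 25, 1]
  elements=[24, 76, 25, 1], ans=[24, 76, 25, 1]

Final answer: [24, 76, 25, 1]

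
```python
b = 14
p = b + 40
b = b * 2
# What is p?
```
Trace:
  b=14
  b=14, p=54
  b=28, p=54

Final answer: 54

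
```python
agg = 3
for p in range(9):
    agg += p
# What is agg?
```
Trace:
  agg=3
  agg=3, p=0
  agg=4, p=1
  agg=6, p=2
  agg=9, p=3
  agg=13, p=4
  agg=18, p=5
  agg=24, p=6
  agg=31, p=7
  agg=39, p=8

Final answer: 39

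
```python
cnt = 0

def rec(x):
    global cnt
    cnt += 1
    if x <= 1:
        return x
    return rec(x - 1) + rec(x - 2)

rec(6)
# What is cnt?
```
Call trace (a repeated sub-call is expanded the first time; later identical calls just restate its return value):
rec(x=6)
  rec(x=5)
    rec(x=4)
      rec(x=3)
        rec(x=2)
          rec(x=1)
          -> return 1
          rec(x=0)
          -> return 0
        -> return 1
        rec(x=1)
        -> return 1
      -> return 2
      rec(x=2) -> return 1  (same call as traced above)
    -> return 3
    rec(x=3) -> return 2  (same call as traced above)
  -> return 5
  rec(x=4) -> return 3  (same call as traced above)
-> return 8

cnt is incremented once per call, so count the calls in each subtree. Let C(x) = number of calls made by rec(x).
C(0) = C(1) = 1 (base case, no recursion); C(x) = 1 + C(x - 1) + C(x - 2) otherwise.
C(2) = 1 + C(1) + C(0) = 1 + 1 + 1 = 3
C(3) = 1 + C(2) + C(1) = 1 + 3 + 1 = 5
C(4) = 1 + C(3) + C(2) = 1 + 5 + 3 = 9
C(5) = 1 + C(4) + C(3) = 1 + 9 + 5 = 15
C(6) = 1 + C(5) + C(4) = 1 + 15 + 9 = 25
cnt = C(6) = 25

Final answer: 25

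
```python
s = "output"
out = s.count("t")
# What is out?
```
Trace:
  s='output'
  s='output', out=2

Final answer: 2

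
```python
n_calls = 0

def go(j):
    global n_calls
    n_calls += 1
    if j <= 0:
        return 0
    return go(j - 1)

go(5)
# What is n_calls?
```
Call trace:
go(j=5)
  go(j=4)
    go(j=3)
      go(j=2)
        go(j=1)
          go(j=0)
          -> return 0
        -> return 0
      -> return 0
    -> return 0
  -> return 0
-> return 0

n_calls is incremented once per call. go is entered once for each j = 5, 4, 3, 2, 1, 0 (the j <= 0 call returns without recursing), i.e. 5 + 1 calls.
n_calls = 6

Final answer: 6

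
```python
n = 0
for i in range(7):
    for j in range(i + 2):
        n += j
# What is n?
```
Trace:
  n=0
  n=0, i=0, j=0
  n=1, i=0, j=1
  n=1, i=1, j=0
  n=2, i=1, j=1
  n=4, i=1, j=2
  n=4, i=2, j=0
  n=5, i=2, j=1
  n=7, i=2, j=2
  n=10, i=2, j=3
  n=10, i=3, j=0
  n=11, i=3, j=1
  n=13, i=3, j=2
  n=16, i=3, j=3
  n=20, i=3, j=4
  n=20, i=4, j=0
  n=21, i=4, j=1
  n=23, i=4, j=2
  n=26, i=4, j=3
  n=30, i=4, j=4
  n=35, i=4, j=5
  n=35, i=5, j=0
  n=36, i=5, j=1
  n=38, i=5, j=2
  n=41, i=5, j=3
  n=45, i=5, j=4
  n=50, i=5, j=5
  n=56, i=5, j=6
  n=56, i=6, j=0
  n=57, i=6, j=1
  n=59, i=6, j=2
  n=62, i=6, j=3
  n=66, i=6, j=4
  n=71, i=6, j=5
  n=77, i=6, j=6
  n=84, i=6, j=7

Final answer: 84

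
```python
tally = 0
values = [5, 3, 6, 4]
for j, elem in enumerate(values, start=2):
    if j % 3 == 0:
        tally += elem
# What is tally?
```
Trace:
  tally=0
  tally=0, j=2, elem=5
  tally=3, j=3, elem=3
  tally=3, j=4, elem=6
  tally=3, j=5, elem=4

Final answer: 3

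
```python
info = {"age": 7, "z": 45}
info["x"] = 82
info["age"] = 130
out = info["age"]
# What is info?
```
Trace:
  info={'age': 7, 'z': 45}
  info={'age': 7, 'z': 45, 'x': 82}
  info={'age': 130, 'z': 45, 'x': 82}
  info={'age': 130, 'z': 45, 'x': 82}, out=130

Final answer: {'age': 130, 'z': 45, 'x': 82}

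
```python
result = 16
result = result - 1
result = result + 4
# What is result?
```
Trace:
  result=16
  result=15
  result=19

Final answer: 19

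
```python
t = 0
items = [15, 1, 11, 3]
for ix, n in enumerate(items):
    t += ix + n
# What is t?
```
Trace:
  t=0
  t=15, ix=0, n=15
  t=17, ix=1, n=1
  t=30, ix=2, n=11
  t=36, ix=3, n=3

Final answer: 36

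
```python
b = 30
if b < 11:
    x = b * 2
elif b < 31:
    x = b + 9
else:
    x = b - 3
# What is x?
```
Trace:
  b=30
  b=30, x=39

Final answer: 39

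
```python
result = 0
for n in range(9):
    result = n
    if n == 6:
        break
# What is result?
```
Trace:
  result=0
  result=0, n=0
  result=1, n=1
  result=2, n=2
  result=3, n=3
  result=4, n=4
  result=5, n=5
  result=6, n=6

Final answer: 6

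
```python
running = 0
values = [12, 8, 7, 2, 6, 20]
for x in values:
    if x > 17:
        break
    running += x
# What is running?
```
Trace:
  running=0
  running=12, x=12
  running=20, x=8
  running=27, x=7
  running=29, x=2
  running=35, x=6
  running=35, x=20

Final answer: 35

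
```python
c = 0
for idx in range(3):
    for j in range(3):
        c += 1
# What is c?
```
Trace:
  c=0
  c=1, idx=0, j=0
  c=2, idx=0, j=1
  c=3, idx=0, j=2
  c=4, idx=1, j=0
  c=5, idx=1, j=1
  c=6, idx=1, j=2
  c=7, idx=2, j=0
  c=8, idx=2, j=1
  c=9, idx=2, j=2

Final answer: 9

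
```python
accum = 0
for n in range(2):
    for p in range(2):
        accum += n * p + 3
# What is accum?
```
Trace:
  accum=0
  accum=3, n=0, p=0
  accum=6, n=0, p=1
  accum=9, n=1, p=0
  accum=13, n=1, p=1

Final answer: 13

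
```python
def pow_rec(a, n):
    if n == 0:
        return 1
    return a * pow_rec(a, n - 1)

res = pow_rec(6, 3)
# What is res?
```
Call trace:
pow_rec(a=6, n=3)
  pow_rec(a=6, n=2)
    pow_rec(a=6, n=1)
      pow_rec(a=6, n=0)
      -> return 1
    -> return 6
  -> return 36
-> return 216

Final answer: 216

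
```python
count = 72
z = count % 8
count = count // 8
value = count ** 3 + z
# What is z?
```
Trace:
  count=72
  count=72, z=0
  count=9, z=0
  count=9, z=0, value=729

Final answer: 0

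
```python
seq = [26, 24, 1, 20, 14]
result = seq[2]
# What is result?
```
Trace:
  seq=[26, 24, 1, 20, 14]
  seq=[26, 24, 1, 20, 14], result=1

Final answer: 1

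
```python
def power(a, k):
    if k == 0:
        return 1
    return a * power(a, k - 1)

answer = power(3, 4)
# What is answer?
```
Call trace:
power(a=3, k=4)
  power(a=3, k=3)
    power(a=3, k=2)
      power(a=3, k=1)
        power(a=3, k=0)
        -> return 1
      -> return 3
    -> return 9
  -> return 27
-> return 81

Final answer: 81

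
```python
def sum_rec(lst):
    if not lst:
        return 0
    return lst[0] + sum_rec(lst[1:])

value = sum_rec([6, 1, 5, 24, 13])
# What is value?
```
Call trace:
sum_rec(lst=[6, 1, 5, 24, 13])
  sum_rec(lst=[1, 5, 24, 13])
    sum_rec(lst=[5, 24, 13])
      sum_rec(lst=[24, 13])
        sum_rec(lst=[13])
          sum_rec(lst=[])
          -> return 0
        -> return 13
      -> return 37
    -> return 42
  -> return 43
-> return 49

Final answer: 49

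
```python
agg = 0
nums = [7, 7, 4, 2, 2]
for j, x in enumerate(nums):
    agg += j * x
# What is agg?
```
Trace:
  agg=0
  agg=0, j=0, x=7
  agg=7, j=1, x=7
  agg=15, j=2, x=4
  agg=21, j=3, x=2
  agg=29, j=4, x=2

Final answer: 29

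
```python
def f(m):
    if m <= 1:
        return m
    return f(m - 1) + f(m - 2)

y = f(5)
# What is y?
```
Call trace (a repeated sub-call is expanded the first time; later identical calls just restate its return value):
f(m=5)
  f(m=4)
    f(m=3)
      f(m=2)
        f(m=1)
        -> return 1
        f(m=0)
        -> return 0
      -> return 1
      f(m=1)
      -> return 1
    -> return 2
    f(m=2) -> return 1  (same call as traced above)
  -> return 3
  f(m=3) -> return 2  (same call as traced above)
-> return 5

Final answer: 5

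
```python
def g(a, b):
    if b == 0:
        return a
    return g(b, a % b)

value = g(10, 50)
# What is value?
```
Call trace:
g(a=10, b=50)
  g(a=50, b=10)
    g(a=10, b=0)
    -> return 10
  -> return 10
-> return 10

Final answer: 10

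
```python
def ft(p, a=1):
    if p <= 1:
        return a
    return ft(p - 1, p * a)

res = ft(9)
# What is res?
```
Call trace:
ft(p=9, a=1)
  ft(p=8, a=9)
    ft(p=7, a=72)
      ft(p=6, a=504)
        ft(p=5, a=3024)
          ft(p=4, a=15120)
            ft(p=3, a=60480)
              ft(p=2, a=181440)
                ft(p=1, a=362880)
                -> return 362880
              -> return 362880
            -> return 362880
          -> return 362880
        -> return 362880
      -> return 362880
    -> return 362880
  -> return 362880
-> return 362880

Final answer: 362880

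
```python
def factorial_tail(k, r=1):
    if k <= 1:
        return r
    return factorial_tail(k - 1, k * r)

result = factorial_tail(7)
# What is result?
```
Call trace:
factorial_tail(k=7, r=1)
  factorial_tail(k=6, r=7)
    factorial_tail(k=5, r=42)
      factorial_tail(k=4, r=210)
        factorial_tail(k=3, r=840)
          factorial_tail(k=2, r=2520)
            factorial_tail(k=1, r=5040)
            -> return 5040
          -> return 5040
        -> return 5040
      -> return 5040
    -> return 5040
  -> return 5040
-> return 5040

Final answer: 5040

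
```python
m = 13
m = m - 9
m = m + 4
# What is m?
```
Trace:
  m=13
  m=4
  m=8

Final answer: 8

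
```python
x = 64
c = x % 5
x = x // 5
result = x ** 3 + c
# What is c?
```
Trace:
  x=64
  x=64, c=4
  x=12, c=4
  x=12, c=4, result=1732

Final answer: 4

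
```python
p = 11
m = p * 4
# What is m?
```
Trace:
  p=11
  p=11, m=44

Final answer: 44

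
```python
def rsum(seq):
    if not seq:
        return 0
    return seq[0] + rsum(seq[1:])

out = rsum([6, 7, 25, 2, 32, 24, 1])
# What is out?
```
Call trace:
rsum(seq=[6, 7, 25, 2, 32, 24, 1])
  rsum(seq=[7, 25, 2, 32, 24, 1])
    rsum(seq=[25, 2, 32, 24, 1])
      rsum(seq=[2, 32, 24, 1])
        rsum(seq=[32, 24, 1])
          rsum(seq=[24, 1])
            rsum(seq=[1])
              rsum(seq=[])
              -> return 0
            -> return 1
          -> return 25
        -> return 57
      -> return 59
    -> return 84
  -> return 91
-> return 97

Final answer: 97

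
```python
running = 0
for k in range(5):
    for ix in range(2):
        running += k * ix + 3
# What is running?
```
Trace:
  running=0
  running=3, k=0, ix=0
  running=6, k=0, ix=1
  running=9, k=1, ix=0
  running=13, k=1, ix=1
  running=16, k=2, ix=0
  running=21, k=2, ix=1
  running=24, k=3, ix=0
  running=30, k=3, ix=1
  running=33, k=4, ix=0
  running=40, k=4, ix=1

Final answer: 40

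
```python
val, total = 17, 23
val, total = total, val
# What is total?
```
Trace:
  val=17, total=23
  val=23, total=17

Final answer: 17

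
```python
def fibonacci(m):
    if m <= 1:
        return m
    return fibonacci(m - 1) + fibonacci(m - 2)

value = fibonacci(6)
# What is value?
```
Call trace (a repeated sub-call is expanded the first time; later identical calls just restate its return value):
fibonacci(m=6)
  fibonacci(m=5)
    fibonacci(m=4)
      fibonacci(m=3)
        fibonacci(m=2)
          fibonacci(m=1)
          -> return 1
          fibonacci(m=0)
          -> return 0
        -> return 1
        fibonacci(m=1)
        -> return 1
      -> return 2
      fibonacci(m=2) -> return 1  (same call as traced above)
    -> return 3
    fibonacci(m=3) -> return 2  (same call as traced above)
  -> return 5
  fibonacci(m=4) -> return 3  (same call as traced above)
-> return 8

Final answer: 8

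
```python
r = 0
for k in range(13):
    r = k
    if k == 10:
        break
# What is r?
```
Trace:
  r=0
  r=0, k=0
  r=1, k=1
  r=2, k=2
  r=3, k=3
  r=4, k=4
  r=5, k=5
  r=6, k=6
  r=7, k=7
  r=8, k=8
  r=9, k=9
  r=10, k=10

Final answer: 10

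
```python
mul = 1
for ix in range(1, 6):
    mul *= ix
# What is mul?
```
Trace:
  mul=1
  mul=1, ix=1
  mul=2, ix=2
  mul=6, ix=3
  mul=24, ix=4
  mul=120, ix=5

Final answer: 120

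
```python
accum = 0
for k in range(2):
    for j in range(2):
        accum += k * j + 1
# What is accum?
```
Trace:
  accum=0
  accum=1, k=0, j=0
  accum=2, k=0, j=1
  accum=3, k=1, j=0
  accum=5, k=1, j=1

Final answer: 5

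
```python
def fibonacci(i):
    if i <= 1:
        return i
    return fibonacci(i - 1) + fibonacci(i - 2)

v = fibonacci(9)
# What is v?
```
Call trace (a repeated sub-call is expanded the first time; later identical calls just restate its return value):
fibonacci(i=9)
  fibonacci(i=8)
    fibonacci(i=7)
      fibonacci(i=6)
        fibonacci(i=5)
          fibonacci(i=4)
            fibonacci(i=3)
              fibonacci(i=2)
                fibonacci(i=1)
                -> return 1
                fibonacci(i=0)
                -> return 0
              -> return 1
              fibonacci(i=1)
              -> return 1
            -> return 2
            fibonacci(i=2) -> return 1  (same call as traced above)
          -> return 3
          fibonacci(i=3) -> return 2  (same call as traced above)
        -> return 5
        fibonacci(i=4) -> return 3  (same call as traced above)
      -> return 8
      fibonacci(i=5) -> return 5  (same call as traced above)
    -> return 13
    fibonacci(i=6) -> return 8  (same call as traced above)
  -> return 21
  fibonacci(i=7) -> return 13  (same call as traced above)
-> return 34

Final answer: 34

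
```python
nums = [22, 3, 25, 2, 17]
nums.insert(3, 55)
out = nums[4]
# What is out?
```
Trace:
  nums=[22, 3, 25, 2, 17]
  nums=[22, 3, 25, 55, 2, 17]
  nums=[22, 3, 25, 55, 2, 17], out=2

Final answer: 2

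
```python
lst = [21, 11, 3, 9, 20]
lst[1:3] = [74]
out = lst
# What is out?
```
Trace:
  lst=[21, 11, 3, 9, 20]
  lst=[21, 74, 9, 20]
  lst=[21, 74, 9, 20], out=[21, 74, 9, 20]

Final answer: [21, 74, 9, 20]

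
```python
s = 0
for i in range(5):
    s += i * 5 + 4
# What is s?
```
Trace:
  s=0
  s=4, i=0
  s=13, i=1
  s=27, i=2
  s=46, i=3
  s=70, i=4

Final answer: 70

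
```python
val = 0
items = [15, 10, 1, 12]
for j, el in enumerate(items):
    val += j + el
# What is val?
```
Trace:
  val=0
  val=15, j=0, el=15
  val=26, j=1, el=10
  val=29, j=2, el=1
  val=44, j=3, el=12

Final answer: 44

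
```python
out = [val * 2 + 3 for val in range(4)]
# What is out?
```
Trace:
  val=0
  val=1
  val=2
  val=3
  out=[3, 5, 7, 9]

Final answer: [3, 5, 7, 9]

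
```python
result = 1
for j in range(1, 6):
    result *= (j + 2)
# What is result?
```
Trace:
  result=1
  result=3, j=1
  result=12, j=2
  result=60, j=3
  result=360, j=4
  result=2520, j=5

Final answer: 2520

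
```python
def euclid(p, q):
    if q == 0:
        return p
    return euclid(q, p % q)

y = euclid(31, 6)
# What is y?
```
Call trace:
euclid(p=31, q=6)
  euclid(p=6, q=1)
    euclid(p=1, q=0)
    -> return 1
  -> return 1
-> return 1

Final answer: 1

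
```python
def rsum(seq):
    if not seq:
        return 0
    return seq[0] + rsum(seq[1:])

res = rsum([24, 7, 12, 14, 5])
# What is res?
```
Call trace:
rsum(seq=[24, 7, 12, 14, 5])
  rsum(seq=[7, 12, 14, 5])
    rsum(seq=[12, 14, 5])
      rsum(seq=[14, 5])
        rsum(seq=[5])
          rsum(seq=[])
          -> return 0
        -> return 5
      -> return 19
    -> return 31
  -> return 38
-> return 62

Final answer: 62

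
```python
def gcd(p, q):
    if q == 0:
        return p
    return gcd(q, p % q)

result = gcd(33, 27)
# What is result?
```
Call trace:
gcd(p=33, q=27)
  gcd(p=27, q=6)
    gcd(p=6, q=3)
      gcd(p=3, q=0)
      -> return 3
    -> return 3
  -> return 3
-> return 3

Final answer: 3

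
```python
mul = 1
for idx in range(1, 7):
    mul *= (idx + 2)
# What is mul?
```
Trace:
  mul=1
  mul=3, idx=1
  mul=12, idx=2
  mul=60, idx=3
  mul=360, idx=4
  mul=2520, idx=5
  mul=20160, idx=6

Final answer: 20160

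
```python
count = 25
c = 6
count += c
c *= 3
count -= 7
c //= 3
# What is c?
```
Trace:
  count=25
  count=25, c=6
  count=31, c=6
  count=31, c=18
  count=24, c=18
  count=24, c=6

Final answer: 6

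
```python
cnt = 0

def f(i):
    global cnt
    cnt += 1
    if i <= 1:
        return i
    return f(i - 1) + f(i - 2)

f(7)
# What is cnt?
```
Call trace (a repeated sub-call is expanded the first time; later identical calls just restate its return value):
f(i=7)
  f(i=6)
    f(i=5)
      f(i=4)
        f(i=3)
          f(i=2)
            f(i=1)
            -> return 1
            f(i=0)
            -> return 0
          -> return 1
          f(i=1)
          -> return 1
        -> return 2
        f(i=2) -> return 1  (same call as traced above)
      -> return 3
      f(i=3) -> return 2  (same call as traced above)
    -> return 5
    f(i=4) -> return 3  (same call as traced above)
  -> return 8
  f(i=5) -> return 5  (same call as traced above)
-> return 13

cnt is incremented once per call, so count the calls in each subtree. Let C(i) = number of calls made by f(i).
C(0) = C(1) = 1 (base case, no recursion); C(i) = 1 + C(i - 1) + C(i - 2) otherwise.
C(2) = 1 + C(1) + C(0) = 1 + 1 + 1 = 3
C(3) = 1 + C(2) + C(1) = 1 + 3 + 1 = 5
C(4) = 1 + C(3) + C(2) = 1 + 5 + 3 = 9
C(5) = 1 + C(4) + C(3) = 1 + 9 + 5 = 15
C(6) = 1 + C(5) + C(4) = 1 + 15 + 9 = 25
C(7) = 1 + C(6) + C(5) = 1 + 25 + 15 = 41
cnt = C(7) = 41

Final answer: 41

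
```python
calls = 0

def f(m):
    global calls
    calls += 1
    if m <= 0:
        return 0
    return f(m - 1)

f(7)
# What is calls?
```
Call trace:
f(m=7)
  f(m=6)
    f(m=5)
      f(m=4)
        f(m=3)
          f(m=2)
            f(m=1)
              f(m=0)
              -> return 0
            -> return 0
          -> return 0
        -> return 0
      -> return 0
    -> return 0
  -> return 0
-> return 0

calls is incremented once per call. f is entered once for each m = 7, 6, 5, 4, 3, 2, 1, 0 (the m <= 0 call returns without recursing), i.e. 7 + 1 calls.
calls = 8

Final answer: 8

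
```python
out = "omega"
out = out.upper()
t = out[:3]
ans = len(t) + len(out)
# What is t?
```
Trace:
  out='omega'
  out='OMEGA'
  out='OMEGA', t='OME'
  out='OMEGA', t='OME', ans=8

Final answer: 'OME'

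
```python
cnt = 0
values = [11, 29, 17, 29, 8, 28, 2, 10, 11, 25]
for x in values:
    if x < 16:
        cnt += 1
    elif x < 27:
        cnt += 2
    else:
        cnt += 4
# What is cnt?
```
Trace:
  cnt=0
  cnt=1, x=11
  cnt=5, x=29
  cnt=7, x=17
  cnt=11, x=29
  cnt=12, x=8
  cnt=16, x=28
  cnt=17, x=2
  cnt=18, x=10
  cnt=19, x=11
  cnt=21, x=25

Final answer: 21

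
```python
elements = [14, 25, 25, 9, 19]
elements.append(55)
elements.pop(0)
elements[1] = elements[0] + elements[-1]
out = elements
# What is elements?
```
Trace:
  elements=[14, 25, 25, 9, 19]
  elements=[14, 25, 25, 9, 19, 55]
  elements=[25, 25, 9, 19, 55]
  elements=[25, 80, 9, 19, 55]
  elements=[25, 80, 9, 19, 55], out=[25, 80, 9, 19, 55]

Final answer: [25, 80, 9, 19, 55]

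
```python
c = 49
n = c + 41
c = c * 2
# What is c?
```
Trace:
  c=49
  c=49, n=90
  c=98, n=90

Final answer: 98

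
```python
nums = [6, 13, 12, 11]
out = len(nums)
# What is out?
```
Trace:
  nums=[6, 13, 12, 11]
  nums=[6, 13, 12, 11], out=4

Final answer: 4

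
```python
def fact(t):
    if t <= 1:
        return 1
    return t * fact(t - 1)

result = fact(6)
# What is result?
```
Call trace:
fact(t=6)
  fact(t=5)
    fact(t=4)
      fact(t=3)
        fact(t=2)
          fact(t=1)
          -> return 1
        -> return 2
      -> return 6
    -> return 24
  -> return 120
-> return 720

Final answer: 720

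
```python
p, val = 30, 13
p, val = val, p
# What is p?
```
Trace:
  p=30, val=13
  p=13, val=30

Final answer: 13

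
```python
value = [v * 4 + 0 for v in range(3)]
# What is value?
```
Trace:
  v=0
  v=1
  v=2
  value=[0, 4, 8]

Final answer: [0, 4, 8]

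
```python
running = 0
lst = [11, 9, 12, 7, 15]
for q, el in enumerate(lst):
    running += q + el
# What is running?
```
Trace:
  running=0
  running=11, q=0, el=11
  running=21, q=1, el=9
  running=35, q=2, el=12
  running=45, q=3, el=7
  running=64, q=4, el=15

Final answer: 64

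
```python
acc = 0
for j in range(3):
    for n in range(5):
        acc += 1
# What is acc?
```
Trace:
  acc=0
  acc=1, j=0, n=0
  acc=2, j=0, n=1
  acc=3, j=0, n=2
  acc=4, j=0, n=3
  acc=5, j=0, n=4
  acc=6, j=1, n=0
  acc=7, j=1, n=1
  acc=8, j=1, n=2
  acc=9, j=1, n=3
  acc=10, j=1, n=4
  acc=11, j=2, n=0
  acc=12, j=2, n=1
  acc=13, j=2, n=2
  acc=14, j=2, n=3
  acc=15, j=2, n=4

Final answer: 15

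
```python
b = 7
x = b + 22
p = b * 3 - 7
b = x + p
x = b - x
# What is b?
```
Trace:
  b=7
  b=7, x=29
  b=7, x=29, p=14
  b=43, x=29, p=14
  b=43, x=14, p=14

Final answer: 43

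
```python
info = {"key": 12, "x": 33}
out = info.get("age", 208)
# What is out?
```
Trace:
  info={'key': 12, 'x': 33}
  info={'key': 12, 'x': 33}, out=208

Final answer: 208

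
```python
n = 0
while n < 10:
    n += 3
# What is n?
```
Trace:
  n=0
  n=3
  n=6
  n=9
  n=12

Final answer: 12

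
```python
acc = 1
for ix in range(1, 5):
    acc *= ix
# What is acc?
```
Trace:
  acc=1
  acc=1, ix=1
  acc=2, ix=2
  acc=6, ix=3
  acc=24, ix=4

Final answer: 24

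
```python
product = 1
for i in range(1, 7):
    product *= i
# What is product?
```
Trace:
  product=1
  product=1, i=1
  product=2, i=2
  product=6, i=3
  product=24, i=4
  product=120, i=5
  product=720, i=6

Final answer: 720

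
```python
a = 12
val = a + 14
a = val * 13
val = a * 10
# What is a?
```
Trace:
  a=12
  a=12, val=26
  a=338, val=26
  a=338, val=3380

Final answer: 338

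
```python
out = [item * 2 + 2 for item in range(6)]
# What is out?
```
Trace:
  item=0
  item=1
  item=2
  item=3
  item=4
  item=5
  out=[2, 4, 6, 8, 10, 12]

Final answer: [2, 4, 6, 8, 10, 12]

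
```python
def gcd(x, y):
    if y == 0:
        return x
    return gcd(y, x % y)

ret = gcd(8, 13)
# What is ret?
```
Call trace:
gcd(x=8, y=13)
  gcd(x=13, y=8)
    gcd(x=8, y=5)
      gcd(x=5, y=3)
        gcd(x=3, y=2)
          gcd(x=2, y=1)
            gcd(x=1, y=0)
            -> return 1
          -> return 1
        -> return 1
      -> return 1
    -> return 1
  -> return 1
-> return 1

Final answer: 1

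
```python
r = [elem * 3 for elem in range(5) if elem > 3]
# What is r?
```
Trace:
  elem=0
  elem=1
  elem=2
  elem=3
  elem=4
  r=[12]

Final answer: [12]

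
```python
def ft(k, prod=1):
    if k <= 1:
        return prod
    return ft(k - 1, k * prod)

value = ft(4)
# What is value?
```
Call trace:
ft(k=4, prod=1)
  ft(k=3, prod=4)
    ft(k=2, prod=12)
      ft(k=1, prod=24)
      -> return 24
    -> return 24
  -> return 24
-> return 24

Final answer: 24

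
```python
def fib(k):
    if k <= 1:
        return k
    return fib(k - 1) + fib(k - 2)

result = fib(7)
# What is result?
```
Call trace (a repeated sub-call is expanded the first time; later identical calls just restate its return value):
fib(k=7)
  fib(k=6)
    fib(k=5)
      fib(k=4)
        fib(k=3)
          fib(k=2)
            fib(k=1)
            -> return 1
            fib(k=0)
            -> return 0
          -> return 1
          fib(k=1)
          -> return 1
        -> return 2
        fib(k=2) -> return 1  (same call as traced above)
      -> return 3
      fib(k=3) -> return 2  (same call as traced above)
    -> return 5
    fib(k=4) -> return 3  (same call as traced above)
  -> return 8
  fib(k=5) -> return 5  (same call as traced above)
-> return 13

Final answer: 13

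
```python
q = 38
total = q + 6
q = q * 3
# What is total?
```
Trace:
  q=38
  q=38, total=44
  q=114, total=44

Final answer: 44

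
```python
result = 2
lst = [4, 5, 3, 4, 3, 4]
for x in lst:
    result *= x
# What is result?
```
Trace:
  result=2
  result=8, x=4
  result=40, x=5
  result=120, x=3
  result=480, x=4
  result=1440, x=3
  result=5760, x=4

Final answer: 5760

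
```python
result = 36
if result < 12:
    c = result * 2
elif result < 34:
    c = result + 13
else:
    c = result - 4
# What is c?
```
Trace:
  result=36
  result=36, c=32

Final answer: 32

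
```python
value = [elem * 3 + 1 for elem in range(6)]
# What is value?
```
Trace:
  elem=0
  elem=1
  elem=2
  elem=3
  elem=4
  elem=5
  value=[1, 4, 7, 10, 13, 16]

Final answer: [1, 4, 7, 10, 13, 16]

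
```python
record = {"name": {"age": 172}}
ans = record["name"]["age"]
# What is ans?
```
Trace:
  record={'name': {'age': 172}}
  record={'name': {'age': 172}}, ans=172

Final answer: 172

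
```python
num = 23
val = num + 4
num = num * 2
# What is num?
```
Trace:
  num=23
  num=23, val=27
  num=46, val=27

Final answer: 46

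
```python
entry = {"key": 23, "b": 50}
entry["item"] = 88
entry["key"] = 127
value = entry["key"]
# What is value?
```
Trace:
  entry={'key': 23, 'b': 50}
  entry={'key': 23, 'b': 50, 'item': 88}
  entry={'key': 127, 'b': 50, 'item': 88}
  entry={'key': 127, 'b': 50, 'item': 88}, value=127

Final answer: 127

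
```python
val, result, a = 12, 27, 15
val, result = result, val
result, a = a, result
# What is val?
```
Trace:
  val=12, result=27, a=15
  val=27, result=12, a=15
  val=27, result=15, a=12

Final answer: 27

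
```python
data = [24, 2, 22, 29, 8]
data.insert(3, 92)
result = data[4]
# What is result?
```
Trace:
  data=[24, 2, 22, 29, 8]
  data=[24, 2, 22, 92, 29, 8]
  data=[24, 2, 22, 92, 29, 8], result=29

Final answer: 29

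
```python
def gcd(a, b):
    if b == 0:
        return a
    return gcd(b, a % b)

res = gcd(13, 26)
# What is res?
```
Call trace:
gcd(a=13, b=26)
  gcd(a=26, b=13)
    gcd(a=13, b=0)
    -> return 13
  -> return 13
-> return 13

Final answer: 13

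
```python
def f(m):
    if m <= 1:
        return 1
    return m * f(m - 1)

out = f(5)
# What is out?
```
Call trace:
f(m=5)
  f(m=4)
    f(m=3)
      f(m=2)
        f(m=1)
        -> return 1
      -> return 2
    -> return 6
  -> return 24
-> return 120

Final answer: 120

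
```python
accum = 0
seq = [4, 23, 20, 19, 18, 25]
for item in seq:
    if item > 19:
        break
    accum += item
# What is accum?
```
Trace:
  accum=0
  accum=4, item=4
  accum=4, item=23

Final answer: 4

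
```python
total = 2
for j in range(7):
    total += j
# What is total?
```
Trace:
  total=2
  total=2, j=0
  total=3, j=1
  total=5, j=2
  total=8, j=3
  total=12, j=4
  total=17, j=5
  total=23, j=6

Final answer: 23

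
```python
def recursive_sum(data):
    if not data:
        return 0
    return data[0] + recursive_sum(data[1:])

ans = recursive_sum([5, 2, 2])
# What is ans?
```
Call trace:
recursive_sum(data=[5, 2, 2])
  recursive_sum(data=[2, 2])
    recursive_sum(data=[2])
      recursive_sum(data=[])
      -> return 0
    -> return 2
  -> return 4
-> return 9

Final answer: 9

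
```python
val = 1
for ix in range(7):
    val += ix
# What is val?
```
Trace:
  val=1
  val=1, ix=0
  val=2, ix=1
  val=4, ix=2
  val=7, ix=3
  val=11, ix=4
  val=16, ix=5
  val=22, ix=6

Final answer: 22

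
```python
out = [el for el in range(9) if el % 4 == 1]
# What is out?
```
Trace:
  el=0
  el=1
  el=2
  el=3
  el=4
  el=5
  el=6
  el=7
  el=8
  out=[1, 5]

Final answer: [1, 5]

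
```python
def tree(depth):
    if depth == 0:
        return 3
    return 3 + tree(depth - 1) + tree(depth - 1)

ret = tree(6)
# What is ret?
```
Call trace (a repeated sub-call is expanded the first time; later identical calls just restate its return value):
tree(depth=6)
  tree(depth=5)
    tree(depth=4)
      tree(depth=3)
        tree(depth=2)
          tree(depth=1)
            tree(depth=0)
            -> return 3
            tree(depth=0)
            -> return 3
          -> return 9
          tree(depth=1) -> return 9  (same call as traced above)
        -> return 21
        tree(depth=2) -> return 21  (same call as traced above)
      -> return 45
      tree(depth=3) -> return 45  (same call as traced above)
    -> return 93
    tree(depth=4) -> return 93  (same call as traced above)
  -> return 189
  tree(depth=5) -> return 189  (same call as traced above)
-> return 381

Final answer: 381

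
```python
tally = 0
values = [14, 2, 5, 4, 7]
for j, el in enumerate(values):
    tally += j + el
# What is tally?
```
Trace:
  tally=0
  tally=14, j=0, el=14
  tally=17, j=1, el=2
  tally=24, j=2, el=5
  tally=31, j=3, el=4
  tally=42, j=4, el=7

Final answer: 42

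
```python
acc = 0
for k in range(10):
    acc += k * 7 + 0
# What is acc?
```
Trace:
  acc=0
  acc=0, k=0
  acc=7, k=1
  acc=21, k=2
  acc=42, k=3
  acc=70, k=4
  acc=105, k=5
  acc=147, k=6
  acc=196, k=7
  acc=252, k=8
  acc=315, k=9

Final answer: 315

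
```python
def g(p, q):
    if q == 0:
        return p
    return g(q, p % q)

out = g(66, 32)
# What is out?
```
Call trace:
g(p=66, q=32)
  g(p=32, q=2)
    g(p=2, q=0)
    -> return 2
  -> return 2
-> return 2

Final answer: 2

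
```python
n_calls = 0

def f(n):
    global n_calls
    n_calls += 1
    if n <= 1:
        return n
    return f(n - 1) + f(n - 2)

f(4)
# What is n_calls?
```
Call trace (a repeated sub-call is expanded the first time; later identical calls just restate its return value):
f(n=4)
  f(n=3)
    f(n=2)
      f(n=1)
      -> return 1
      f(n=0)
      -> return 0
    -> return 1
    f(n=1)
    -> return 1
  -> return 2
  f(n=2) -> return 1  (same call as traced above)
-> return 3

n_calls is incremented once per call, so count the calls in each subtree. Let C(n) = number of calls made by f(n).
C(0) = C(1) = 1 (base case, no recursion); C(n) = 1 + C(n - 1) + C(n - 2) otherwise.
C(2) = 1 + C(1) + C(0) = 1 + 1 + 1 = 3
C(3) = 1 + C(2) + C(1) = 1 + 3 + 1 = 5
C(4) = 1 + C(3) + C(2) = 1 + 5 + 3 = 9
n_calls = C(4) = 9

Final answer: 9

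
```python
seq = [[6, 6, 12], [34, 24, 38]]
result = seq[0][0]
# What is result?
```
Trace:
  seq=[[6, 6, 12], [34, 24, 38]]
  seq=[[6, 6, 12], [34, 24, 38]], result=6

Final answer: 6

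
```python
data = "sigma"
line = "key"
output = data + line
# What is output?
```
Trace:
  data='sigma'
  data='sigma', line='key'
  data='sigma', line='key', output='sigmakey'

Final answer: 'sigmakey'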